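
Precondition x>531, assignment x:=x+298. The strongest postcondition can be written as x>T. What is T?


Formula: sp(P, x:=E) = exists old_x. (x = E[old_x/x]) AND P[old_x/x] (old_x is the value of x before the assignment; eliminate old_x by solving x = E[old_x/x] for old_x)
Step 1: Precondition P: x>531, i.e. old_x > 531
Step 2: Assignment gives x = old_x + 298, so old_x = x - 298
Step 3: Substitute into P: x - 298 > 531
Step 4: Simplify: x > 531+298 = 829

829


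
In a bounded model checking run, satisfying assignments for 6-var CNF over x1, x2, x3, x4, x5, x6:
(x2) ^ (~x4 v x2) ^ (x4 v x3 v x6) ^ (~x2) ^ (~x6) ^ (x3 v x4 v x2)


CNF with 6 clauses over 6 vars (64 assignments).
An assignment satisfies CNF iff every clause has >=1 true literal.
Check each row (bits = x1,x2,x3,x4,x5,x6; clause T/F shown):
  row 0 [000000]: clauses=FTFTTF -> 0
  row 1 [000001]: clauses=FTTTFF -> 0
  row 2 [000010]: clauses=FTFTTF -> 0
  row 3 [000011]: clauses=FTTTFF -> 0
  row 4 [000100]: clauses=FFTTTT -> 0
  (every remaining row is evaluated the same way; all 64 results are listed next)
Full result column, 8 rows per line (x1,x2,x3 fixed per line; x4,x5,x6 runs 000..111 left to right):
  rows 0-7 [x1,x2,x3=000]: 00000000  (ones: 0)
  rows 8-15 [x1,x2,x3=001]: 00000000  (ones: 0)
  rows 16-23 [x1,x2,x3=010]: 00000000  (ones: 0)
  rows 24-31 [x1,x2,x3=011]: 00000000  (ones: 0)
  rows 32-39 [x1,x2,x3=100]: 00000000  (ones: 0)
  rows 40-47 [x1,x2,x3=101]: 00000000  (ones: 0)
  rows 48-55 [x1,x2,x3=110]: 00000000  (ones: 0)
  rows 56-63 [x1,x2,x3=111]: 00000000  (ones: 0)
Satisfying assignments = 0+0+0+0+0+0+0+0 = 0

0


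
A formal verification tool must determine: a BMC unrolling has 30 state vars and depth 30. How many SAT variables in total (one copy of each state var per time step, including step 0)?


BMC unrolls to depth k, creating one copy of each state var for steps 0..k.
Step count = 30 + 1 = 31 (steps 0 through 30)
Vars per step = 30
Total = 30 * 31 = 930

930


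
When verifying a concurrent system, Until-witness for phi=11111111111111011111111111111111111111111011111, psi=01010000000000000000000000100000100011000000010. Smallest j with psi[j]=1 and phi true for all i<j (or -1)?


(phi U psi) at 0: need smallest j with psi[j]=1 and phi[i]=1 for all i in [0,j).
Scan from step 0:
  step 0: phi=1, psi=0 -> continue
  step 1: psi=1 and phi held for [0,1) -> witness found
Witness step = 1

1


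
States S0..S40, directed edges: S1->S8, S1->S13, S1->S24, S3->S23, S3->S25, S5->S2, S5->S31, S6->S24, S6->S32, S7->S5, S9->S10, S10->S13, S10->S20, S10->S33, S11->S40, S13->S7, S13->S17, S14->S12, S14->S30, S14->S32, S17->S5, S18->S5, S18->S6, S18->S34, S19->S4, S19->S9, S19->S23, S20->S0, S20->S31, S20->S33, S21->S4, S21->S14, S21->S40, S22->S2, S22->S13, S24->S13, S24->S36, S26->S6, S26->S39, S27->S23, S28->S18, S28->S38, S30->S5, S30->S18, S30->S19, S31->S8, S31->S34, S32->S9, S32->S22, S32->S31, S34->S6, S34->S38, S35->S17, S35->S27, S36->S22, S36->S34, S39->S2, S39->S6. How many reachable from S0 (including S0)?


BFS from S0:
  layer 0: {S0}
Reachable set: {S0}
Count = 1

1


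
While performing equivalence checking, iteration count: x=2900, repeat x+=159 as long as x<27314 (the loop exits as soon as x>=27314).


Step 1: x goes from 2900 toward 27314 by 159; the body runs while x<27314, so iterations = ceil((bound-start)/step)
Step 2: Distance=24414
Step 3: ceil(24414/159)=154

154


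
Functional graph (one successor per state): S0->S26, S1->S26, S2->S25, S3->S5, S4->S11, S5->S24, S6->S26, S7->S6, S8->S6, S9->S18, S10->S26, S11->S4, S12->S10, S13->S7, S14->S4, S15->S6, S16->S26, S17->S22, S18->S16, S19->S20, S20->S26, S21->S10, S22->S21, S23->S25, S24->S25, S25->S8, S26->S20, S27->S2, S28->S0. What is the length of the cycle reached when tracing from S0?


Trace from S0 until a state repeats:
  S0 -> S26 -> S20 -> S26
S26 first seen at step 1, revisited at step 3.
Cycle length = 3 - 1 = 2

2


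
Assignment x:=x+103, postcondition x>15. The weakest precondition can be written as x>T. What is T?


Formula: wp(x:=E, P) = P[E/x] (substitute E for x in postcondition)
Step 1: Postcondition: x>15
Step 2: Substitute x+103 for x: x+103>15
Step 3: Solve for x: x > 15-103 = -88

-88


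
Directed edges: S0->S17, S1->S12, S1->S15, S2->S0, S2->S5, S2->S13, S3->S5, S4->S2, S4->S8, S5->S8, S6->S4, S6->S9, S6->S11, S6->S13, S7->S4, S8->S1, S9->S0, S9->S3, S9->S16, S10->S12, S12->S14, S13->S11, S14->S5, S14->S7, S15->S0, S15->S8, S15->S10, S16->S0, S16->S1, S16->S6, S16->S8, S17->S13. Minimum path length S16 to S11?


BFS layer-by-layer from S16:
  dist 0: {S16}
  dist 1: {S0, S1, S6, S8}
  dist 2: {S4, S9, S11, S12, S13, S15, S17}
  -> S11 reached at distance 2
Shortest path length = 2

2


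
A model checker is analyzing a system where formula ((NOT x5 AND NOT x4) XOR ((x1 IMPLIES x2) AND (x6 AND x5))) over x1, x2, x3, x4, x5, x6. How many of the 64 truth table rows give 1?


Formula: ((NOT x5 AND NOT x4) XOR ((x1 IMPLIES x2) AND (x6 AND x5))) over 6 vars (64 rows)
Evaluate each row (x1, x2, x3, x4, x5, x6 as bits, MSB first):
  row 0 [000000]: ((NOT 0 AND NOT 0) XOR ((0 IMPLIES 0) AND (0 AND 0))) -> 1
  row 1 [000001]: ((NOT 0 AND NOT 0) XOR ((0 IMPLIES 0) AND (1 AND 0))) -> 1
  row 2 [000010]: ((NOT 1 AND NOT 0) XOR ((0 IMPLIES 0) AND (0 AND 1))) -> 0
  row 3 [000011]: ((NOT 1 AND NOT 0) XOR ((0 IMPLIES 0) AND (1 AND 1))) -> 1
  row 4 [000100]: ((NOT 0 AND NOT 1) XOR ((0 IMPLIES 0) AND (0 AND 0))) -> 0
  (every remaining row is evaluated the same way; all 64 results are listed next)
Full result column, 8 rows per line (x1,x2,x3 fixed per line; x4,x5,x6 runs 000..111 left to right):
  rows 0-7 [x1,x2,x3=000]: 11010001  (ones: 4)
  rows 8-15 [x1,x2,x3=001]: 11010001  (ones: 4)
  rows 16-23 [x1,x2,x3=010]: 11010001  (ones: 4)
  rows 24-31 [x1,x2,x3=011]: 11010001  (ones: 4)
  rows 32-39 [x1,x2,x3=100]: 11000000  (ones: 2)
  rows 40-47 [x1,x2,x3=101]: 11000000  (ones: 2)
  rows 48-55 [x1,x2,x3=110]: 11010001  (ones: 4)
  rows 56-63 [x1,x2,x3=111]: 11010001  (ones: 4)
Count of 1-rows = 4+4+4+4+2+2+4+4 = 28

28


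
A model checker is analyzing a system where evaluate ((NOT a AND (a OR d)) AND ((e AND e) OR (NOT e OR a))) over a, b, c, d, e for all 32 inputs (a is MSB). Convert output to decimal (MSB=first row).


Formula: ((NOT a AND (a OR d)) AND ((e AND e) OR (NOT e OR a))) over a, b, c, d, e (32 rows)
Evaluate each row (bits = a,b,c,d,e, MSB first):
  row 0 [00000]: ((NOT 0 AND (0 OR 0)) AND ((0 AND 0) OR (NOT 0 OR 0))) -> 0
  row 1 [00001]: ((NOT 0 AND (0 OR 0)) AND ((1 AND 1) OR (NOT 1 OR 0))) -> 0
  row 2 [00010]: ((NOT 0 AND (0 OR 1)) AND ((0 AND 0) OR (NOT 0 OR 0))) -> 1
  row 3 [00011]: ((NOT 0 AND (0 OR 1)) AND ((1 AND 1) OR (NOT 1 OR 0))) -> 1
  row 4 [00100]: ((NOT 0 AND (0 OR 0)) AND ((0 AND 0) OR (NOT 0 OR 0))) -> 0
  row 5 [00101]: ((NOT 0 AND (0 OR 0)) AND ((1 AND 1) OR (NOT 1 OR 0))) -> 0
  row 6 [00110]: ((NOT 0 AND (0 OR 1)) AND ((0 AND 0) OR (NOT 0 OR 0))) -> 1
  row 7 [00111]: ((NOT 0 AND (0 OR 1)) AND ((1 AND 1) OR (NOT 1 OR 0))) -> 1
  row 8 [01000]: ((NOT 0 AND (0 OR 0)) AND ((0 AND 0) OR (NOT 0 OR 0))) -> 0
  row 9 [01001]: ((NOT 0 AND (0 OR 0)) AND ((1 AND 1) OR (NOT 1 OR 0))) -> 0
  row 10 [01010]: ((NOT 0 AND (0 OR 1)) AND ((0 AND 0) OR (NOT 0 OR 0))) -> 1
  row 11 [01011]: ((NOT 0 AND (0 OR 1)) AND ((1 AND 1) OR (NOT 1 OR 0))) -> 1
  row 12 [01100]: ((NOT 0 AND (0 OR 0)) AND ((0 AND 0) OR (NOT 0 OR 0))) -> 0
  row 13 [01101]: ((NOT 0 AND (0 OR 0)) AND ((1 AND 1) OR (NOT 1 OR 0))) -> 0
  row 14 [01110]: ((NOT 0 AND (0 OR 1)) AND ((0 AND 0) OR (NOT 0 OR 0))) -> 1
  row 15 [01111]: ((NOT 0 AND (0 OR 1)) AND ((1 AND 1) OR (NOT 1 OR 0))) -> 1
  row 16 [10000]: ((NOT 1 AND (1 OR 0)) AND ((0 AND 0) OR (NOT 0 OR 1))) -> 0
  row 17 [10001]: ((NOT 1 AND (1 OR 0)) AND ((1 AND 1) OR (NOT 1 OR 1))) -> 0
  row 18 [10010]: ((NOT 1 AND (1 OR 1)) AND ((0 AND 0) OR (NOT 0 OR 1))) -> 0
  row 19 [10011]: ((NOT 1 AND (1 OR 1)) AND ((1 AND 1) OR (NOT 1 OR 1))) -> 0
  row 20 [10100]: ((NOT 1 AND (1 OR 0)) AND ((0 AND 0) OR (NOT 0 OR 1))) -> 0
  row 21 [10101]: ((NOT 1 AND (1 OR 0)) AND ((1 AND 1) OR (NOT 1 OR 1))) -> 0
  row 22 [10110]: ((NOT 1 AND (1 OR 1)) AND ((0 AND 0) OR (NOT 0 OR 1))) -> 0
  row 23 [10111]: ((NOT 1 AND (1 OR 1)) AND ((1 AND 1) OR (NOT 1 OR 1))) -> 0
  row 24 [11000]: ((NOT 1 AND (1 OR 0)) AND ((0 AND 0) OR (NOT 0 OR 1))) -> 0
  row 25 [11001]: ((NOT 1 AND (1 OR 0)) AND ((1 AND 1) OR (NOT 1 OR 1))) -> 0
  row 26 [11010]: ((NOT 1 AND (1 OR 1)) AND ((0 AND 0) OR (NOT 0 OR 1))) -> 0
  row 27 [11011]: ((NOT 1 AND (1 OR 1)) AND ((1 AND 1) OR (NOT 1 OR 1))) -> 0
  row 28 [11100]: ((NOT 1 AND (1 OR 0)) AND ((0 AND 0) OR (NOT 0 OR 1))) -> 0
  row 29 [11101]: ((NOT 1 AND (1 OR 0)) AND ((1 AND 1) OR (NOT 1 OR 1))) -> 0
  row 30 [11110]: ((NOT 1 AND (1 OR 1)) AND ((0 AND 0) OR (NOT 0 OR 1))) -> 0
  row 31 [11111]: ((NOT 1 AND (1 OR 1)) AND ((1 AND 1) OR (NOT 1 OR 1))) -> 0
Full result column, 4 rows per line (a,b,c fixed per line; d,e runs 00..11 left to right):
  rows 0-3 [a,b,c=000]: 0011  = hex 3
  rows 4-7 [a,b,c=001]: 0011  = hex 3
  rows 8-11 [a,b,c=010]: 0011  = hex 3
  rows 12-15 [a,b,c=011]: 0011  = hex 3
  rows 16-19 [a,b,c=100]: 0000  = hex 0
  rows 20-23 [a,b,c=101]: 0000  = hex 0
  rows 24-27 [a,b,c=110]: 0000  = hex 0
  rows 28-31 [a,b,c=111]: 0000  = hex 0
Output column (row 0 .. row 31) = 00110011001100110000000000000000
Output column grouped in 4s = 0011 0011 0011 0011 0000 0000 0000 0000 = 0x33330000
Convert to decimal digit by digit (value = value*16 + digit):
  3 -> 3
  3*16 + 3 = 51
  51*16 + 3 = 819
  819*16 + 3 = 13107
  13107*16 + 0 = 209712
  209712*16 + 0 = 3355392
  3355392*16 + 0 = 53686272
  53686272*16 + 0 = 858980352
Decimal = 858980352

858980352


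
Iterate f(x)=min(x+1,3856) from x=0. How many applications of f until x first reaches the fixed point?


Step 1: x=0, cap=3856, increment=1
Step 2: x grows by 1 each step until capped at 3856; fixed point is x=3856
Step 3: iterations = ceil(3856/1) = 3856

3856


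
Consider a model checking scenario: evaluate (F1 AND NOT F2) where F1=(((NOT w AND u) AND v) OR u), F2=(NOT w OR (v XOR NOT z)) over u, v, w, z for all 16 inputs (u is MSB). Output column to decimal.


F1 = (((NOT w AND u) AND v) OR u)
F2 = (NOT w OR (v XOR NOT z))
Counterexample to F1=>F2 is where F1=1 and F2=0.
Evaluate each row (bits = u,v,w,z, MSB first):
  row 0 [0000]: F1=0 F2=1 -> F1&~F2 -> 0
  row 1 [0001]: F1=0 F2=1 -> F1&~F2 -> 0
  row 2 [0010]: F1=0 F2=1 -> F1&~F2 -> 0
  row 3 [0011]: F1=0 F2=0 -> F1&~F2 -> 0
  row 4 [0100]: F1=0 F2=1 -> F1&~F2 -> 0
  row 5 [0101]: F1=0 F2=1 -> F1&~F2 -> 0
  row 6 [0110]: F1=0 F2=0 -> F1&~F2 -> 0
  row 7 [0111]: F1=0 F2=1 -> F1&~F2 -> 0
  row 8 [1000]: F1=1 F2=1 -> F1&~F2 -> 0
  row 9 [1001]: F1=1 F2=1 -> F1&~F2 -> 0
  row 10 [1010]: F1=1 F2=1 -> F1&~F2 -> 0
  row 11 [1011]: F1=1 F2=0 -> F1&~F2 -> 1
  row 12 [1100]: F1=1 F2=1 -> F1&~F2 -> 0
  row 13 [1101]: F1=1 F2=1 -> F1&~F2 -> 0
  row 14 [1110]: F1=1 F2=0 -> F1&~F2 -> 1
  row 15 [1111]: F1=1 F2=1 -> F1&~F2 -> 0
Full result column, 4 rows per line (u,v fixed per line; w,z runs 00..11 left to right):
  rows 0-3 [u,v=00]: 0000  = hex 0
  rows 4-7 [u,v=01]: 0000  = hex 0
  rows 8-11 [u,v=10]: 0001  = hex 1
  rows 12-15 [u,v=11]: 0010  = hex 2
Counterexample vector (row 0 .. row 15) = 0000000000010010
Output column grouped in 4s = 0000 0000 0001 0010 = 0x0012
Convert to decimal digit by digit (value = value*16 + digit):
  0 -> 0
  0*16 + 0 = 0
  0*16 + 1 = 1
  1*16 + 2 = 18
Decimal = 18

18


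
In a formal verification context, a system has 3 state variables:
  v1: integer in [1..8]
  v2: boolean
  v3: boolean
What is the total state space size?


State space = product of domain sizes of all variables.
Domain sizes:
  v1 (integer in [1..8]): 8
  v2 (boolean): 2
  v3 (boolean): 2
Product = 8 * 2 * 2 = 32

32


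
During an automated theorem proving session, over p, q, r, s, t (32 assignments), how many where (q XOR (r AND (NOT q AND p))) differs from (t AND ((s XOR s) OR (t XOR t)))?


F1 = (q XOR (r AND (NOT q AND p)))
F2 = (t AND ((s XOR s) OR (t XOR t)))
Evaluate both on each of 32 rows (bits = p,q,r,s,t):
  row 0 [00000]: F1=0 F2=0 -> 0
  row 1 [00001]: F1=0 F2=0 -> 0
  row 2 [00010]: F1=0 F2=0 -> 0
  row 3 [00011]: F1=0 F2=0 -> 0
  row 4 [00100]: F1=0 F2=0 -> 0
  row 5 [00101]: F1=0 F2=0 -> 0
  row 6 [00110]: F1=0 F2=0 -> 0
  row 7 [00111]: F1=0 F2=0 -> 0
  row 8 [01000]: F1=1 F2=0 (differ) -> 1
  row 9 [01001]: F1=1 F2=0 (differ) -> 1
  row 10 [01010]: F1=1 F2=0 (differ) -> 1
  row 11 [01011]: F1=1 F2=0 (differ) -> 1
  row 12 [01100]: F1=1 F2=0 (differ) -> 1
  row 13 [01101]: F1=1 F2=0 (differ) -> 1
  row 14 [01110]: F1=1 F2=0 (differ) -> 1
  row 15 [01111]: F1=1 F2=0 (differ) -> 1
  row 16 [10000]: F1=0 F2=0 -> 0
  row 17 [10001]: F1=0 F2=0 -> 0
  row 18 [10010]: F1=0 F2=0 -> 0
  row 19 [10011]: F1=0 F2=0 -> 0
  row 20 [10100]: F1=1 F2=0 (differ) -> 1
  row 21 [10101]: F1=1 F2=0 (differ) -> 1
  row 22 [10110]: F1=1 F2=0 (differ) -> 1
  row 23 [10111]: F1=1 F2=0 (differ) -> 1
  row 24 [11000]: F1=1 F2=0 (differ) -> 1
  row 25 [11001]: F1=1 F2=0 (differ) -> 1
  row 26 [11010]: F1=1 F2=0 (differ) -> 1
  row 27 [11011]: F1=1 F2=0 (differ) -> 1
  row 28 [11100]: F1=1 F2=0 (differ) -> 1
  row 29 [11101]: F1=1 F2=0 (differ) -> 1
  row 30 [11110]: F1=1 F2=0 (differ) -> 1
  row 31 [11111]: F1=1 F2=0 (differ) -> 1
Full result column, 8 rows per line (p,q fixed per line; r,s,t runs 000..111 left to right):
  rows 0-7 [p,q=00]: 00000000  (ones: 0)
  rows 8-15 [p,q=01]: 11111111  (ones: 8)
  rows 16-23 [p,q=10]: 00001111  (ones: 4)
  rows 24-31 [p,q=11]: 11111111  (ones: 8)
Disagreements = 0+8+4+8 = 20

20


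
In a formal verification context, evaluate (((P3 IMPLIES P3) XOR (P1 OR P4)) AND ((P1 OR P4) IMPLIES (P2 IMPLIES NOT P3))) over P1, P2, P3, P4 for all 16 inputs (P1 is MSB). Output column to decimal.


Formula: (((P3 IMPLIES P3) XOR (P1 OR P4)) AND ((P1 OR P4) IMPLIES (P2 IMPLIES NOT P3))) over P1, P2, P3, P4 (16 rows)
Evaluate each row (bits = P1,P2,P3,P4, MSB first):
  row 0 [0000]: (((0 IMPLIES 0) XOR (0 OR 0)) AND ((0 OR 0) IMPLIES (0 IMPLIES NOT 0))) -> 1
  row 1 [0001]: (((0 IMPLIES 0) XOR (0 OR 1)) AND ((0 OR 1) IMPLIES (0 IMPLIES NOT 0))) -> 0
  row 2 [0010]: (((1 IMPLIES 1) XOR (0 OR 0)) AND ((0 OR 0) IMPLIES (0 IMPLIES NOT 1))) -> 1
  row 3 [0011]: (((1 IMPLIES 1) XOR (0 OR 1)) AND ((0 OR 1) IMPLIES (0 IMPLIES NOT 1))) -> 0
  row 4 [0100]: (((0 IMPLIES 0) XOR (0 OR 0)) AND ((0 OR 0) IMPLIES (1 IMPLIES NOT 0))) -> 1
  row 5 [0101]: (((0 IMPLIES 0) XOR (0 OR 1)) AND ((0 OR 1) IMPLIES (1 IMPLIES NOT 0))) -> 0
  row 6 [0110]: (((1 IMPLIES 1) XOR (0 OR 0)) AND ((0 OR 0) IMPLIES (1 IMPLIES NOT 1))) -> 1
  row 7 [0111]: (((1 IMPLIES 1) XOR (0 OR 1)) AND ((0 OR 1) IMPLIES (1 IMPLIES NOT 1))) -> 0
  row 8 [1000]: (((0 IMPLIES 0) XOR (1 OR 0)) AND ((1 OR 0) IMPLIES (0 IMPLIES NOT 0))) -> 0
  row 9 [1001]: (((0 IMPLIES 0) XOR (1 OR 1)) AND ((1 OR 1) IMPLIES (0 IMPLIES NOT 0))) -> 0
  row 10 [1010]: (((1 IMPLIES 1) XOR (1 OR 0)) AND ((1 OR 0) IMPLIES (0 IMPLIES NOT 1))) -> 0
  row 11 [1011]: (((1 IMPLIES 1) XOR (1 OR 1)) AND ((1 OR 1) IMPLIES (0 IMPLIES NOT 1))) -> 0
  row 12 [1100]: (((0 IMPLIES 0) XOR (1 OR 0)) AND ((1 OR 0) IMPLIES (1 IMPLIES NOT 0))) -> 0
  row 13 [1101]: (((0 IMPLIES 0) XOR (1 OR 1)) AND ((1 OR 1) IMPLIES (1 IMPLIES NOT 0))) -> 0
  row 14 [1110]: (((1 IMPLIES 1) XOR (1 OR 0)) AND ((1 OR 0) IMPLIES (1 IMPLIES NOT 1))) -> 0
  row 15 [1111]: (((1 IMPLIES 1) XOR (1 OR 1)) AND ((1 OR 1) IMPLIES (1 IMPLIES NOT 1))) -> 0
Full result column, 4 rows per line (P1,P2 fixed per line; P3,P4 runs 00..11 left to right):
  rows 0-3 [P1,P2=00]: 1010  = hex A
  rows 4-7 [P1,P2=01]: 1010  = hex A
  rows 8-11 [P1,P2=10]: 0000  = hex 0
  rows 12-15 [P1,P2=11]: 0000  = hex 0
Output column (row 0 .. row 15) = 1010101000000000
Output column grouped in 4s = 1010 1010 0000 0000 = 0xAA00
Convert to decimal digit by digit (value = value*16 + digit):
  A -> 10
  10*16 + 10 (A) = 170
  170*16 + 0 = 2720
  2720*16 + 0 = 43520
Decimal = 43520

43520


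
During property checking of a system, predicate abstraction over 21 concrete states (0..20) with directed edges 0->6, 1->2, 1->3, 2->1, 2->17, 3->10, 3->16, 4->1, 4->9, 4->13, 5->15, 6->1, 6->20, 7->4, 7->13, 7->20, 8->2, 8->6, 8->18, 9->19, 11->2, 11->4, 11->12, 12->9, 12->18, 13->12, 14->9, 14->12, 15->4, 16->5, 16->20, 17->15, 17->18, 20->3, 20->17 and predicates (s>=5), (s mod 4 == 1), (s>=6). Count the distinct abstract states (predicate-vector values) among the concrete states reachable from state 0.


BFS from 0:
Concrete reachable: {0, 1, 2, 3, 4, 5, 6, 9, 10, 12, 13, 15, 16, 17, 18, 19, 20}
Abstract via predicates (s>=5), (s mod 4 == 1), (s>=6):
  (0,0,0) <- {0, 2, 3, 4}
  (0,1,0) <- {1}
  (1,0,1) <- {6, 10, 12, 15, 16, 18, 19, 20}
  (1,1,0) <- {5}
  (1,1,1) <- {9, 13, 17}
Distinct abstract states = 5

5


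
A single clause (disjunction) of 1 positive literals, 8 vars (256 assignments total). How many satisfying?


Step 1: Total=2^8=256
Step 2: Unsat when all 1 false: 2^7=128
Step 3: Sat=256-128=128

128


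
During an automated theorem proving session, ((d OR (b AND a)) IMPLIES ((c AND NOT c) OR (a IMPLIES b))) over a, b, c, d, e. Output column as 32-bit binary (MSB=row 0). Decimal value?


Formula: ((d OR (b AND a)) IMPLIES ((c AND NOT c) OR (a IMPLIES b))) over a, b, c, d, e (32 rows)
Evaluate each row (bits = a,b,c,d,e, MSB first):
  row 0 [00000]: ((0 OR (0 AND 0)) IMPLIES ((0 AND NOT 0) OR (0 IMPLIES 0))) -> 1
  row 1 [00001]: ((0 OR (0 AND 0)) IMPLIES ((0 AND NOT 0) OR (0 IMPLIES 0))) -> 1
  row 2 [00010]: ((1 OR (0 AND 0)) IMPLIES ((0 AND NOT 0) OR (0 IMPLIES 0))) -> 1
  row 3 [00011]: ((1 OR (0 AND 0)) IMPLIES ((0 AND NOT 0) OR (0 IMPLIES 0))) -> 1
  row 4 [00100]: ((0 OR (0 AND 0)) IMPLIES ((1 AND NOT 1) OR (0 IMPLIES 0))) -> 1
  row 5 [00101]: ((0 OR (0 AND 0)) IMPLIES ((1 AND NOT 1) OR (0 IMPLIES 0))) -> 1
  row 6 [00110]: ((1 OR (0 AND 0)) IMPLIES ((1 AND NOT 1) OR (0 IMPLIES 0))) -> 1
  row 7 [00111]: ((1 OR (0 AND 0)) IMPLIES ((1 AND NOT 1) OR (0 IMPLIES 0))) -> 1
  row 8 [01000]: ((0 OR (1 AND 0)) IMPLIES ((0 AND NOT 0) OR (0 IMPLIES 1))) -> 1
  row 9 [01001]: ((0 OR (1 AND 0)) IMPLIES ((0 AND NOT 0) OR (0 IMPLIES 1))) -> 1
  row 10 [01010]: ((1 OR (1 AND 0)) IMPLIES ((0 AND NOT 0) OR (0 IMPLIES 1))) -> 1
  row 11 [01011]: ((1 OR (1 AND 0)) IMPLIES ((0 AND NOT 0) OR (0 IMPLIES 1))) -> 1
  row 12 [01100]: ((0 OR (1 AND 0)) IMPLIES ((1 AND NOT 1) OR (0 IMPLIES 1))) -> 1
  row 13 [01101]: ((0 OR (1 AND 0)) IMPLIES ((1 AND NOT 1) OR (0 IMPLIES 1))) -> 1
  row 14 [01110]: ((1 OR (1 AND 0)) IMPLIES ((1 AND NOT 1) OR (0 IMPLIES 1))) -> 1
  row 15 [01111]: ((1 OR (1 AND 0)) IMPLIES ((1 AND NOT 1) OR (0 IMPLIES 1))) -> 1
  row 16 [10000]: ((0 OR (0 AND 1)) IMPLIES ((0 AND NOT 0) OR (1 IMPLIES 0))) -> 1
  row 17 [10001]: ((0 OR (0 AND 1)) IMPLIES ((0 AND NOT 0) OR (1 IMPLIES 0))) -> 1
  row 18 [10010]: ((1 OR (0 AND 1)) IMPLIES ((0 AND NOT 0) OR (1 IMPLIES 0))) -> 0
  row 19 [10011]: ((1 OR (0 AND 1)) IMPLIES ((0 AND NOT 0) OR (1 IMPLIES 0))) -> 0
  row 20 [10100]: ((0 OR (0 AND 1)) IMPLIES ((1 AND NOT 1) OR (1 IMPLIES 0))) -> 1
  row 21 [10101]: ((0 OR (0 AND 1)) IMPLIES ((1 AND NOT 1) OR (1 IMPLIES 0))) -> 1
  row 22 [10110]: ((1 OR (0 AND 1)) IMPLIES ((1 AND NOT 1) OR (1 IMPLIES 0))) -> 0
  row 23 [10111]: ((1 OR (0 AND 1)) IMPLIES ((1 AND NOT 1) OR (1 IMPLIES 0))) -> 0
  row 24 [11000]: ((0 OR (1 AND 1)) IMPLIES ((0 AND NOT 0) OR (1 IMPLIES 1))) -> 1
  row 25 [11001]: ((0 OR (1 AND 1)) IMPLIES ((0 AND NOT 0) OR (1 IMPLIES 1))) -> 1
  row 26 [11010]: ((1 OR (1 AND 1)) IMPLIES ((0 AND NOT 0) OR (1 IMPLIES 1))) -> 1
  row 27 [11011]: ((1 OR (1 AND 1)) IMPLIES ((0 AND NOT 0) OR (1 IMPLIES 1))) -> 1
  row 28 [11100]: ((0 OR (1 AND 1)) IMPLIES ((1 AND NOT 1) OR (1 IMPLIES 1))) -> 1
  row 29 [11101]: ((0 OR (1 AND 1)) IMPLIES ((1 AND NOT 1) OR (1 IMPLIES 1))) -> 1
  row 30 [11110]: ((1 OR (1 AND 1)) IMPLIES ((1 AND NOT 1) OR (1 IMPLIES 1))) -> 1
  row 31 [11111]: ((1 OR (1 AND 1)) IMPLIES ((1 AND NOT 1) OR (1 IMPLIES 1))) -> 1
Full result column, 4 rows per line (a,b,c fixed per line; d,e runs 00..11 left to right):
  rows 0-3 [a,b,c=000]: 1111  = hex F
  rows 4-7 [a,b,c=001]: 1111  = hex F
  rows 8-11 [a,b,c=010]: 1111  = hex F
  rows 12-15 [a,b,c=011]: 1111  = hex F
  rows 16-19 [a,b,c=100]: 1100  = hex C
  rows 20-23 [a,b,c=101]: 1100  = hex C
  rows 24-27 [a,b,c=110]: 1111  = hex F
  rows 28-31 [a,b,c=111]: 1111  = hex F
Output column (row 0 .. row 31) = 11111111111111111100110011111111
Output column grouped in 4s = 1111 1111 1111 1111 1100 1100 1111 1111 = 0xFFFFCCFF
Convert to decimal digit by digit (value = value*16 + digit):
  F -> 15
  15*16 + 15 (F) = 255
  255*16 + 15 (F) = 4095
  4095*16 + 15 (F) = 65535
  65535*16 + 12 (C) = 1048572
  1048572*16 + 12 (C) = 16777164
  16777164*16 + 15 (F) = 268434639
  268434639*16 + 15 (F) = 4294954239
Decimal = 4294954239

4294954239


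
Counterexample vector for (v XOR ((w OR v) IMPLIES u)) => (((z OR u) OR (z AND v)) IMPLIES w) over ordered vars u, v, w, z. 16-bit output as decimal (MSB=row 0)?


F1 = (v XOR ((w OR v) IMPLIES u))
F2 = (((z OR u) OR (z AND v)) IMPLIES w)
Counterexample to F1=>F2 is where F1=1 and F2=0.
Evaluate each row (bits = u,v,w,z, MSB first):
  row 0 [0000]: F1=1 F2=1 -> F1&~F2 -> 0
  row 1 [0001]: F1=1 F2=0 -> F1&~F2 -> 1
  row 2 [0010]: F1=0 F2=1 -> F1&~F2 -> 0
  row 3 [0011]: F1=0 F2=1 -> F1&~F2 -> 0
  row 4 [0100]: F1=1 F2=1 -> F1&~F2 -> 0
  row 5 [0101]: F1=1 F2=0 -> F1&~F2 -> 1
  row 6 [0110]: F1=1 F2=1 -> F1&~F2 -> 0
  row 7 [0111]: F1=1 F2=1 -> F1&~F2 -> 0
  row 8 [1000]: F1=1 F2=0 -> F1&~F2 -> 1
  row 9 [1001]: F1=1 F2=0 -> F1&~F2 -> 1
  row 10 [1010]: F1=1 F2=1 -> F1&~F2 -> 0
  row 11 [1011]: F1=1 F2=1 -> F1&~F2 -> 0
  row 12 [1100]: F1=0 F2=0 -> F1&~F2 -> 0
  row 13 [1101]: F1=0 F2=0 -> F1&~F2 -> 0
  row 14 [1110]: F1=0 F2=1 -> F1&~F2 -> 0
  row 15 [1111]: F1=0 F2=1 -> F1&~F2 -> 0
Full result column, 4 rows per line (u,v fixed per line; w,z runs 00..11 left to right):
  rows 0-3 [u,v=00]: 0100  = hex 4
  rows 4-7 [u,v=01]: 0100  = hex 4
  rows 8-11 [u,v=10]: 1100  = hex C
  rows 12-15 [u,v=11]: 0000  = hex 0
Counterexample vector (row 0 .. row 15) = 0100010011000000
Output column grouped in 4s = 0100 0100 1100 0000 = 0x44C0
Convert to decimal digit by digit (value = value*16 + digit):
  4 -> 4
  4*16 + 4 = 68
  68*16 + 12 (C) = 1100
  1100*16 + 0 = 17600
Decimal = 17600

17600


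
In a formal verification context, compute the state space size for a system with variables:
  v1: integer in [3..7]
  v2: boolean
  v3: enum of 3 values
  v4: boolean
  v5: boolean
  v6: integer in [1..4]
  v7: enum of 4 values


State space = product of domain sizes of all variables.
Domain sizes:
  v1 (integer in [3..7]): 5
  v2 (boolean): 2
  v3 (enum of 3 values): 3
  v4 (boolean): 2
  v5 (boolean): 2
  v6 (integer in [1..4]): 4
  v7 (enum of 4 values): 4
Product = 5 * 2 * 3 * 2 * 2 * 4 * 4 = 1920

1920


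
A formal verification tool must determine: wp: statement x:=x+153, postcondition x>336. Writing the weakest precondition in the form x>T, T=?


Formula: wp(x:=E, P) = P[E/x] (substitute E for x in postcondition)
Step 1: Postcondition: x>336
Step 2: Substitute x+153 for x: x+153>336
Step 3: Solve for x: x > 336-153 = 183

183


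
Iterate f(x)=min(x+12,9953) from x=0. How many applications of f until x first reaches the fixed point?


Step 1: x=0, cap=9953, increment=12
Step 2: x grows by 12 each step until capped at 9953; fixed point is x=9953
Step 3: iterations = ceil(9953/12) = 830

830


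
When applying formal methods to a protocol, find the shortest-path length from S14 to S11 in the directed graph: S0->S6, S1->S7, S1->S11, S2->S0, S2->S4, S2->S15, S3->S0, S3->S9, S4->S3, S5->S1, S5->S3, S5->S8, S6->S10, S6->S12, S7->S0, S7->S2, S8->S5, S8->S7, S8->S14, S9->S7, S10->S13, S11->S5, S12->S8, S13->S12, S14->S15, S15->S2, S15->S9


BFS layer-by-layer from S14:
  dist 0: {S14}
  dist 1: {S15}
  dist 2: {S2, S9}
  dist 3: {S0, S4, S7}
  dist 4: {S3, S6}
  dist 5: {S10, S12}
  dist 6: {S8, S13}
  dist 7: {S5}
  dist 8: {S1}
  dist 9: {S11}
  -> S11 reached at distance 9
Shortest path length = 9

9


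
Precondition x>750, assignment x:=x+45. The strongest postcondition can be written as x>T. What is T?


Formula: sp(P, x:=E) = exists old_x. (x = E[old_x/x]) AND P[old_x/x] (old_x is the value of x before the assignment; eliminate old_x by solving x = E[old_x/x] for old_x)
Step 1: Precondition P: x>750, i.e. old_x > 750
Step 2: Assignment gives x = old_x + 45, so old_x = x - 45
Step 3: Substitute into P: x - 45 > 750
Step 4: Simplify: x > 750+45 = 795

795


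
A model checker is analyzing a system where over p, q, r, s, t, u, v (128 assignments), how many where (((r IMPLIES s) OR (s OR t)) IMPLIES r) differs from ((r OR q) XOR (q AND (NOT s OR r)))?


F1 = (((r IMPLIES s) OR (s OR t)) IMPLIES r)
F2 = ((r OR q) XOR (q AND (NOT s OR r)))
Evaluate both on each of 128 rows (bits = p,q,r,s,t,u,v):
  row 0 [0000000]: F1=0 F2=0 -> 0
  row 1 [0000001]: F1=0 F2=0 -> 0
  row 2 [0000010]: F1=0 F2=0 -> 0
  row 3 [0000011]: F1=0 F2=0 -> 0
  row 4 [0000100]: F1=0 F2=0 -> 0
  (every remaining row is evaluated the same way; all 128 results are listed next)
Full result column, 8 rows per line (p,q,r,s fixed per line; t,u,v runs 000..111 left to right):
  rows 0-7 [p,q,r,s=0000]: 00000000  (ones: 0)
  rows 8-15 [p,q,r,s=0001]: 00000000  (ones: 0)
  rows 16-23 [p,q,r,s=0010]: 00000000  (ones: 0)
  rows 24-31 [p,q,r,s=0011]: 00000000  (ones: 0)
  rows 32-39 [p,q,r,s=0100]: 00000000  (ones: 0)
  rows 40-47 [p,q,r,s=0101]: 11111111  (ones: 8)
  rows 48-55 [p,q,r,s=0110]: 11111111  (ones: 8)
  rows 56-63 [p,q,r,s=0111]: 11111111  (ones: 8)
  rows 64-71 [p,q,r,s=1000]: 00000000  (ones: 0)
  rows 72-79 [p,q,r,s=1001]: 00000000  (ones: 0)
  rows 80-87 [p,q,r,s=1010]: 00000000  (ones: 0)
  rows 88-95 [p,q,r,s=1011]: 00000000  (ones: 0)
  rows 96-103 [p,q,r,s=1100]: 00000000  (ones: 0)
  rows 104-111 [p,q,r,s=1101]: 11111111  (ones: 8)
  rows 112-119 [p,q,r,s=1110]: 11111111  (ones: 8)
  rows 120-127 [p,q,r,s=1111]: 11111111  (ones: 8)
Disagreements = 0+0+0+0+0+8+8+8+0+0+0+0+0+8+8+8 = 48

48


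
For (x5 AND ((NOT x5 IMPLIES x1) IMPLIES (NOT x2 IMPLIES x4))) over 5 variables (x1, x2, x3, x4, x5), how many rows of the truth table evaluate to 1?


Formula: (x5 AND ((NOT x5 IMPLIES x1) IMPLIES (NOT x2 IMPLIES x4))) over 5 vars (32 rows)
Evaluate each row (x1, x2, x3, x4, x5 as bits, MSB first):
  row 0 [00000]: (0 AND ((NOT 0 IMPLIES 0) IMPLIES (NOT 0 IMPLIES 0))) -> 0
  row 1 [00001]: (1 AND ((NOT 1 IMPLIES 0) IMPLIES (NOT 0 IMPLIES 0))) -> 0
  row 2 [00010]: (0 AND ((NOT 0 IMPLIES 0) IMPLIES (NOT 0 IMPLIES 1))) -> 0
  row 3 [00011]: (1 AND ((NOT 1 IMPLIES 0) IMPLIES (NOT 0 IMPLIES 1))) -> 1
  row 4 [00100]: (0 AND ((NOT 0 IMPLIES 0) IMPLIES (NOT 0 IMPLIES 0))) -> 0
  row 5 [00101]: (1 AND ((NOT 1 IMPLIES 0) IMPLIES (NOT 0 IMPLIES 0))) -> 0
  row 6 [00110]: (0 AND ((NOT 0 IMPLIES 0) IMPLIES (NOT 0 IMPLIES 1))) -> 0
  row 7 [00111]: (1 AND ((NOT 1 IMPLIES 0) IMPLIES (NOT 0 IMPLIES 1))) -> 1
  row 8 [01000]: (0 AND ((NOT 0 IMPLIES 0) IMPLIES (NOT 1 IMPLIES 0))) -> 0
  row 9 [01001]: (1 AND ((NOT 1 IMPLIES 0) IMPLIES (NOT 1 IMPLIES 0))) -> 1
  row 10 [01010]: (0 AND ((NOT 0 IMPLIES 0) IMPLIES (NOT 1 IMPLIES 1))) -> 0
  row 11 [01011]: (1 AND ((NOT 1 IMPLIES 0) IMPLIES (NOT 1 IMPLIES 1))) -> 1
  row 12 [01100]: (0 AND ((NOT 0 IMPLIES 0) IMPLIES (NOT 1 IMPLIES 0))) -> 0
  row 13 [01101]: (1 AND ((NOT 1 IMPLIES 0) IMPLIES (NOT 1 IMPLIES 0))) -> 1
  row 14 [01110]: (0 AND ((NOT 0 IMPLIES 0) IMPLIES (NOT 1 IMPLIES 1))) -> 0
  row 15 [01111]: (1 AND ((NOT 1 IMPLIES 0) IMPLIES (NOT 1 IMPLIES 1))) -> 1
  row 16 [10000]: (0 AND ((NOT 0 IMPLIES 1) IMPLIES (NOT 0 IMPLIES 0))) -> 0
  row 17 [10001]: (1 AND ((NOT 1 IMPLIES 1) IMPLIES (NOT 0 IMPLIES 0))) -> 0
  row 18 [10010]: (0 AND ((NOT 0 IMPLIES 1) IMPLIES (NOT 0 IMPLIES 1))) -> 0
  row 19 [10011]: (1 AND ((NOT 1 IMPLIES 1) IMPLIES (NOT 0 IMPLIES 1))) -> 1
  row 20 [10100]: (0 AND ((NOT 0 IMPLIES 1) IMPLIES (NOT 0 IMPLIES 0))) -> 0
  row 21 [10101]: (1 AND ((NOT 1 IMPLIES 1) IMPLIES (NOT 0 IMPLIES 0))) -> 0
  row 22 [10110]: (0 AND ((NOT 0 IMPLIES 1) IMPLIES (NOT 0 IMPLIES 1))) -> 0
  row 23 [10111]: (1 AND ((NOT 1 IMPLIES 1) IMPLIES (NOT 0 IMPLIES 1))) -> 1
  row 24 [11000]: (0 AND ((NOT 0 IMPLIES 1) IMPLIES (NOT 1 IMPLIES 0))) -> 0
  row 25 [11001]: (1 AND ((NOT 1 IMPLIES 1) IMPLIES (NOT 1 IMPLIES 0))) -> 1
  row 26 [11010]: (0 AND ((NOT 0 IMPLIES 1) IMPLIES (NOT 1 IMPLIES 1))) -> 0
  row 27 [11011]: (1 AND ((NOT 1 IMPLIES 1) IMPLIES (NOT 1 IMPLIES 1))) -> 1
  row 28 [11100]: (0 AND ((NOT 0 IMPLIES 1) IMPLIES (NOT 1 IMPLIES 0))) -> 0
  row 29 [11101]: (1 AND ((NOT 1 IMPLIES 1) IMPLIES (NOT 1 IMPLIES 0))) -> 1
  row 30 [11110]: (0 AND ((NOT 0 IMPLIES 1) IMPLIES (NOT 1 IMPLIES 1))) -> 0
  row 31 [11111]: (1 AND ((NOT 1 IMPLIES 1) IMPLIES (NOT 1 IMPLIES 1))) -> 1
Full result column, 8 rows per line (x1,x2 fixed per line; x3,x4,x5 runs 000..111 left to right):
  rows 0-7 [x1,x2=00]: 00010001  (ones: 2)
  rows 8-15 [x1,x2=01]: 01010101  (ones: 4)
  rows 16-23 [x1,x2=10]: 00010001  (ones: 2)
  rows 24-31 [x1,x2=11]: 01010101  (ones: 4)
Count of 1-rows = 2+4+2+4 = 12

12


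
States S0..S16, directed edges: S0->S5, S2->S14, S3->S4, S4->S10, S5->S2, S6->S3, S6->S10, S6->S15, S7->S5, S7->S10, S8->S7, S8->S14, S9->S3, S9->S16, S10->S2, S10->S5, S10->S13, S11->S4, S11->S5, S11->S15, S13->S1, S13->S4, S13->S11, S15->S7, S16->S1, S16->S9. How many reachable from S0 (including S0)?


BFS from S0:
  layer 0: {S0}
  layer 1: {S5}
  layer 2: {S2}
  layer 3: {S14}
Reachable set: {S0, S2, S5, S14}
Count = 4

4


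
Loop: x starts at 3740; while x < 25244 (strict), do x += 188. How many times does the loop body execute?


Step 1: x goes from 3740 toward 25244 by 188; the body runs while x<25244, so iterations = ceil((bound-start)/step)
Step 2: Distance=21504
Step 3: ceil(21504/188)=115

115


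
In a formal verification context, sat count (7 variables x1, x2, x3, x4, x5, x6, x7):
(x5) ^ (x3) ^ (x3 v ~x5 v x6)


CNF with 3 clauses over 7 vars (128 assignments).
An assignment satisfies CNF iff every clause has >=1 true literal.
Check each row (bits = x1,x2,x3,x4,x5,x6,x7; clause T/F shown):
  row 0 [0000000]: clauses=FFT -> 0
  row 1 [0000001]: clauses=FFT -> 0
  row 2 [0000010]: clauses=FFT -> 0
  row 3 [0000011]: clauses=FFT -> 0
  row 4 [0000100]: clauses=TFF -> 0
  (every remaining row is evaluated the same way; all 128 results are listed next)
Full result column, 8 rows per line (x1,x2,x3,x4 fixed per line; x5,x6,x7 runs 000..111 left to right):
  rows 0-7 [x1,x2,x3,x4=0000]: 00000000  (ones: 0)
  rows 8-15 [x1,x2,x3,x4=0001]: 00000000  (ones: 0)
  rows 16-23 [x1,x2,x3,x4=0010]: 00001111  (ones: 4)
  rows 24-31 [x1,x2,x3,x4=0011]: 00001111  (ones: 4)
  rows 32-39 [x1,x2,x3,x4=0100]: 00000000  (ones: 0)
  rows 40-47 [x1,x2,x3,x4=0101]: 00000000  (ones: 0)
  rows 48-55 [x1,x2,x3,x4=0110]: 00001111  (ones: 4)
  rows 56-63 [x1,x2,x3,x4=0111]: 00001111  (ones: 4)
  rows 64-71 [x1,x2,x3,x4=1000]: 00000000  (ones: 0)
  rows 72-79 [x1,x2,x3,x4=1001]: 00000000  (ones: 0)
  rows 80-87 [x1,x2,x3,x4=1010]: 00001111  (ones: 4)
  rows 88-95 [x1,x2,x3,x4=1011]: 00001111  (ones: 4)
  rows 96-103 [x1,x2,x3,x4=1100]: 00000000  (ones: 0)
  rows 104-111 [x1,x2,x3,x4=1101]: 00000000  (ones: 0)
  rows 112-119 [x1,x2,x3,x4=1110]: 00001111  (ones: 4)
  rows 120-127 [x1,x2,x3,x4=1111]: 00001111  (ones: 4)
Satisfying assignments = 0+0+4+4+0+0+4+4+0+0+4+4+0+0+4+4 = 32

32


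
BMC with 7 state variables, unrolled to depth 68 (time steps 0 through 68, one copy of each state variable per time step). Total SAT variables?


BMC unrolls to depth k, creating one copy of each state var for steps 0..k.
Step count = 68 + 1 = 69 (steps 0 through 68)
Vars per step = 7
Total = 7 * 69 = 483

483


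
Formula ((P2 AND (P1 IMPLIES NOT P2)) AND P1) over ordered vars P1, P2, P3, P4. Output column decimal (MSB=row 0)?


Formula: ((P2 AND (P1 IMPLIES NOT P2)) AND P1) over P1, P2, P3, P4 (16 rows)
Evaluate each row (bits = P1,P2,P3,P4, MSB first):
  row 0 [0000]: ((0 AND (0 IMPLIES NOT 0)) AND 0) -> 0
  row 1 [0001]: ((0 AND (0 IMPLIES NOT 0)) AND 0) -> 0
  row 2 [0010]: ((0 AND (0 IMPLIES NOT 0)) AND 0) -> 0
  row 3 [0011]: ((0 AND (0 IMPLIES NOT 0)) AND 0) -> 0
  row 4 [0100]: ((1 AND (0 IMPLIES NOT 1)) AND 0) -> 0
  row 5 [0101]: ((1 AND (0 IMPLIES NOT 1)) AND 0) -> 0
  row 6 [0110]: ((1 AND (0 IMPLIES NOT 1)) AND 0) -> 0
  row 7 [0111]: ((1 AND (0 IMPLIES NOT 1)) AND 0) -> 0
  row 8 [1000]: ((0 AND (1 IMPLIES NOT 0)) AND 1) -> 0
  row 9 [1001]: ((0 AND (1 IMPLIES NOT 0)) AND 1) -> 0
  row 10 [1010]: ((0 AND (1 IMPLIES NOT 0)) AND 1) -> 0
  row 11 [1011]: ((0 AND (1 IMPLIES NOT 0)) AND 1) -> 0
  row 12 [1100]: ((1 AND (1 IMPLIES NOT 1)) AND 1) -> 0
  row 13 [1101]: ((1 AND (1 IMPLIES NOT 1)) AND 1) -> 0
  row 14 [1110]: ((1 AND (1 IMPLIES NOT 1)) AND 1) -> 0
  row 15 [1111]: ((1 AND (1 IMPLIES NOT 1)) AND 1) -> 0
Full result column, 4 rows per line (P1,P2 fixed per line; P3,P4 runs 00..11 left to right):
  rows 0-3 [P1,P2=00]: 0000  = hex 0
  rows 4-7 [P1,P2=01]: 0000  = hex 0
  rows 8-11 [P1,P2=10]: 0000  = hex 0
  rows 12-15 [P1,P2=11]: 0000  = hex 0
Output column (row 0 .. row 15) = 0000000000000000
Output column grouped in 4s = 0000 0000 0000 0000 = 0x0000
Convert to decimal digit by digit (value = value*16 + digit):
  0 -> 0
  0*16 + 0 = 0
  0*16 + 0 = 0
  0*16 + 0 = 0
Decimal = 0

0


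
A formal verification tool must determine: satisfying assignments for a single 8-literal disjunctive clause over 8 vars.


Step 1: Total=2^8=256
Step 2: Unsat when all 8 false: 2^0=1
Step 3: Sat=256-1=255

255


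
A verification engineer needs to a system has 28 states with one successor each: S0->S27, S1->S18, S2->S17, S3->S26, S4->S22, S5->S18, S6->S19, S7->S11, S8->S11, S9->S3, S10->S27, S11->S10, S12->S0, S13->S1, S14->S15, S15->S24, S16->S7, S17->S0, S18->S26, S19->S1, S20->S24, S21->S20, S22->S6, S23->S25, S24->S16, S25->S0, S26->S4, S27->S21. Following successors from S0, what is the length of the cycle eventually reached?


Trace from S0 until a state repeats:
  S0 -> S27 -> S21 -> S20 -> S24 -> S16 -> S7 -> S11 -> S10 -> S27
S27 first seen at step 1, revisited at step 9.
Cycle length = 9 - 1 = 8

8


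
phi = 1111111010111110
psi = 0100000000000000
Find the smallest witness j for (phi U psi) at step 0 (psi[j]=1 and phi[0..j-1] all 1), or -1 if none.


(phi U psi) at 0: need smallest j with psi[j]=1 and phi[i]=1 for all i in [0,j).
Scan from step 0:
  step 0: phi=1, psi=0 -> continue
  step 1: psi=1 and phi held for [0,1) -> witness found
Witness step = 1

1


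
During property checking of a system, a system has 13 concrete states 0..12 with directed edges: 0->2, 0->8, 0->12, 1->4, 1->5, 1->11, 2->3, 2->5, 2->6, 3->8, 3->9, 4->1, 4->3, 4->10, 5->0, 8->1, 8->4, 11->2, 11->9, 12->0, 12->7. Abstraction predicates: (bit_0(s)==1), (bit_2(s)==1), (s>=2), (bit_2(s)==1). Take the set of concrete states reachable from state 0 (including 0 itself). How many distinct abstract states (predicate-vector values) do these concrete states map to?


BFS from 0:
Concrete reachable: {0, 1, 2, 3, 4, 5, 6, 7, 8, 9, 10, 11, 12}
Abstract via predicates (bit_0(s)==1), (bit_2(s)==1), (s>=2), (bit_2(s)==1):
  (0,0,0,0) <- {0}
  (0,0,1,0) <- {2, 8, 10}
  (0,1,1,1) <- {4, 6, 12}
  (1,0,0,0) <- {1}
  (1,0,1,0) <- {3, 9, 11}
  (1,1,1,1) <- {5, 7}
Distinct abstract states = 6

6


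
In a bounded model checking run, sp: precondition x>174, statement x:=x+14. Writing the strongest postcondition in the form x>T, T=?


Formula: sp(P, x:=E) = exists old_x. (x = E[old_x/x]) AND P[old_x/x] (old_x is the value of x before the assignment; eliminate old_x by solving x = E[old_x/x] for old_x)
Step 1: Precondition P: x>174, i.e. old_x > 174
Step 2: Assignment gives x = old_x + 14, so old_x = x - 14
Step 3: Substitute into P: x - 14 > 174
Step 4: Simplify: x > 174+14 = 188

188


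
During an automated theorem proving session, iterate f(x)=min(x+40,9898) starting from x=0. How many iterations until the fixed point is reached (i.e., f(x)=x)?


Step 1: x=0, cap=9898, increment=40
Step 2: x grows by 40 each step until capped at 9898; fixed point is x=9898
Step 3: iterations = ceil(9898/40) = 248

248


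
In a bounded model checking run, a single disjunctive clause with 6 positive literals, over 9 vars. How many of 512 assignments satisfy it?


Step 1: Total=2^9=512
Step 2: Unsat when all 6 false: 2^3=8
Step 3: Sat=512-8=504

504


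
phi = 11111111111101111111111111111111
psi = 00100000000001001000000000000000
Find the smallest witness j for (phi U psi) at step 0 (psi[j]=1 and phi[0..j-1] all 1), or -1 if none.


(phi U psi) at 0: need smallest j with psi[j]=1 and phi[i]=1 for all i in [0,j).
Scan from step 0:
  step 0: phi=1, psi=0 -> continue
  step 1: phi=1, psi=0 -> continue
  step 2: psi=1 and phi held for [0,2) -> witness found
Witness step = 2

2


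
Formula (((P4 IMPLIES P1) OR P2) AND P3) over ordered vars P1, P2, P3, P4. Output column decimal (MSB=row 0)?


Formula: (((P4 IMPLIES P1) OR P2) AND P3) over P1, P2, P3, P4 (16 rows)
Evaluate each row (bits = P1,P2,P3,P4, MSB first):
  row 0 [0000]: (((0 IMPLIES 0) OR 0) AND 0) -> 0
  row 1 [0001]: (((1 IMPLIES 0) OR 0) AND 0) -> 0
  row 2 [0010]: (((0 IMPLIES 0) OR 0) AND 1) -> 1
  row 3 [0011]: (((1 IMPLIES 0) OR 0) AND 1) -> 0
  row 4 [0100]: (((0 IMPLIES 0) OR 1) AND 0) -> 0
  row 5 [0101]: (((1 IMPLIES 0) OR 1) AND 0) -> 0
  row 6 [0110]: (((0 IMPLIES 0) OR 1) AND 1) -> 1
  row 7 [0111]: (((1 IMPLIES 0) OR 1) AND 1) -> 1
  row 8 [1000]: (((0 IMPLIES 1) OR 0) AND 0) -> 0
  row 9 [1001]: (((1 IMPLIES 1) OR 0) AND 0) -> 0
  row 10 [1010]: (((0 IMPLIES 1) OR 0) AND 1) -> 1
  row 11 [1011]: (((1 IMPLIES 1) OR 0) AND 1) -> 1
  row 12 [1100]: (((0 IMPLIES 1) OR 1) AND 0) -> 0
  row 13 [1101]: (((1 IMPLIES 1) OR 1) AND 0) -> 0
  row 14 [1110]: (((0 IMPLIES 1) OR 1) AND 1) -> 1
  row 15 [1111]: (((1 IMPLIES 1) OR 1) AND 1) -> 1
Full result column, 4 rows per line (P1,P2 fixed per line; P3,P4 runs 00..11 left to right):
  rows 0-3 [P1,P2=00]: 0010  = hex 2
  rows 4-7 [P1,P2=01]: 0011  = hex 3
  rows 8-11 [P1,P2=10]: 0011  = hex 3
  rows 12-15 [P1,P2=11]: 0011  = hex 3
Output column (row 0 .. row 15) = 0010001100110011
Output column grouped in 4s = 0010 0011 0011 0011 = 0x2333
Convert to decimal digit by digit (value = value*16 + digit):
  2 -> 2
  2*16 + 3 = 35
  35*16 + 3 = 563
  563*16 + 3 = 9011
Decimal = 9011

9011


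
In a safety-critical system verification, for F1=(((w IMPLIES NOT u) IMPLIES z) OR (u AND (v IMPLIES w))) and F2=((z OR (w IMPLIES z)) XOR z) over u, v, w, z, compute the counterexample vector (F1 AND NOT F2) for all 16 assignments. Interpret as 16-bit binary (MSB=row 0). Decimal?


F1 = (((w IMPLIES NOT u) IMPLIES z) OR (u AND (v IMPLIES w)))
F2 = ((z OR (w IMPLIES z)) XOR z)
Counterexample to F1=>F2 is where F1=1 and F2=0.
Evaluate each row (bits = u,v,w,z, MSB first):
  row 0 [0000]: F1=0 F2=1 -> F1&~F2 -> 0
  row 1 [0001]: F1=1 F2=0 -> F1&~F2 -> 1
  row 2 [0010]: F1=0 F2=0 -> F1&~F2 -> 0
  row 3 [0011]: F1=1 F2=0 -> F1&~F2 -> 1
  row 4 [0100]: F1=0 F2=1 -> F1&~F2 -> 0
  row 5 [0101]: F1=1 F2=0 -> F1&~F2 -> 1
  row 6 [0110]: F1=0 F2=0 -> F1&~F2 -> 0
  row 7 [0111]: F1=1 F2=0 -> F1&~F2 -> 1
  row 8 [1000]: F1=1 F2=1 -> F1&~F2 -> 0
  row 9 [1001]: F1=1 F2=0 -> F1&~F2 -> 1
  row 10 [1010]: F1=1 F2=0 -> F1&~F2 -> 1
  row 11 [1011]: F1=1 F2=0 -> F1&~F2 -> 1
  row 12 [1100]: F1=0 F2=1 -> F1&~F2 -> 0
  row 13 [1101]: F1=1 F2=0 -> F1&~F2 -> 1
  row 14 [1110]: F1=1 F2=0 -> F1&~F2 -> 1
  row 15 [1111]: F1=1 F2=0 -> F1&~F2 -> 1
Full result column, 4 rows per line (u,v fixed per line; w,z runs 00..11 left to right):
  rows 0-3 [u,v=00]: 0101  = hex 5
  rows 4-7 [u,v=01]: 0101  = hex 5
  rows 8-11 [u,v=10]: 0111  = hex 7
  rows 12-15 [u,v=11]: 0111  = hex 7
Counterexample vector (row 0 .. row 15) = 0101010101110111
Output column grouped in 4s = 0101 0101 0111 0111 = 0x5577
Convert to decimal digit by digit (value = value*16 + digit):
  5 -> 5
  5*16 + 5 = 85
  85*16 + 7 = 1367
  1367*16 + 7 = 21879
Decimal = 21879

21879


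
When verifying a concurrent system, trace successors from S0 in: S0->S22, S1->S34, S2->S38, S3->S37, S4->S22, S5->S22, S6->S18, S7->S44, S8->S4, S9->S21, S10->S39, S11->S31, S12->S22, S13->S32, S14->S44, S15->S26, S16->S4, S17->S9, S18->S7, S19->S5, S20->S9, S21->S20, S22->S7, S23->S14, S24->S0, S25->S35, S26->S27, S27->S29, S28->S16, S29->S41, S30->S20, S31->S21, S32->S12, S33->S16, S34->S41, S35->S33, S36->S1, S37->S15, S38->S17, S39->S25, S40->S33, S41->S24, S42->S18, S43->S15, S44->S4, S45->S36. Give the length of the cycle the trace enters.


Trace from S0 until a state repeats:
  S0 -> S22 -> S7 -> S44 -> S4 -> S22
S22 first seen at step 1, revisited at step 5.
Cycle length = 5 - 1 = 4

4
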